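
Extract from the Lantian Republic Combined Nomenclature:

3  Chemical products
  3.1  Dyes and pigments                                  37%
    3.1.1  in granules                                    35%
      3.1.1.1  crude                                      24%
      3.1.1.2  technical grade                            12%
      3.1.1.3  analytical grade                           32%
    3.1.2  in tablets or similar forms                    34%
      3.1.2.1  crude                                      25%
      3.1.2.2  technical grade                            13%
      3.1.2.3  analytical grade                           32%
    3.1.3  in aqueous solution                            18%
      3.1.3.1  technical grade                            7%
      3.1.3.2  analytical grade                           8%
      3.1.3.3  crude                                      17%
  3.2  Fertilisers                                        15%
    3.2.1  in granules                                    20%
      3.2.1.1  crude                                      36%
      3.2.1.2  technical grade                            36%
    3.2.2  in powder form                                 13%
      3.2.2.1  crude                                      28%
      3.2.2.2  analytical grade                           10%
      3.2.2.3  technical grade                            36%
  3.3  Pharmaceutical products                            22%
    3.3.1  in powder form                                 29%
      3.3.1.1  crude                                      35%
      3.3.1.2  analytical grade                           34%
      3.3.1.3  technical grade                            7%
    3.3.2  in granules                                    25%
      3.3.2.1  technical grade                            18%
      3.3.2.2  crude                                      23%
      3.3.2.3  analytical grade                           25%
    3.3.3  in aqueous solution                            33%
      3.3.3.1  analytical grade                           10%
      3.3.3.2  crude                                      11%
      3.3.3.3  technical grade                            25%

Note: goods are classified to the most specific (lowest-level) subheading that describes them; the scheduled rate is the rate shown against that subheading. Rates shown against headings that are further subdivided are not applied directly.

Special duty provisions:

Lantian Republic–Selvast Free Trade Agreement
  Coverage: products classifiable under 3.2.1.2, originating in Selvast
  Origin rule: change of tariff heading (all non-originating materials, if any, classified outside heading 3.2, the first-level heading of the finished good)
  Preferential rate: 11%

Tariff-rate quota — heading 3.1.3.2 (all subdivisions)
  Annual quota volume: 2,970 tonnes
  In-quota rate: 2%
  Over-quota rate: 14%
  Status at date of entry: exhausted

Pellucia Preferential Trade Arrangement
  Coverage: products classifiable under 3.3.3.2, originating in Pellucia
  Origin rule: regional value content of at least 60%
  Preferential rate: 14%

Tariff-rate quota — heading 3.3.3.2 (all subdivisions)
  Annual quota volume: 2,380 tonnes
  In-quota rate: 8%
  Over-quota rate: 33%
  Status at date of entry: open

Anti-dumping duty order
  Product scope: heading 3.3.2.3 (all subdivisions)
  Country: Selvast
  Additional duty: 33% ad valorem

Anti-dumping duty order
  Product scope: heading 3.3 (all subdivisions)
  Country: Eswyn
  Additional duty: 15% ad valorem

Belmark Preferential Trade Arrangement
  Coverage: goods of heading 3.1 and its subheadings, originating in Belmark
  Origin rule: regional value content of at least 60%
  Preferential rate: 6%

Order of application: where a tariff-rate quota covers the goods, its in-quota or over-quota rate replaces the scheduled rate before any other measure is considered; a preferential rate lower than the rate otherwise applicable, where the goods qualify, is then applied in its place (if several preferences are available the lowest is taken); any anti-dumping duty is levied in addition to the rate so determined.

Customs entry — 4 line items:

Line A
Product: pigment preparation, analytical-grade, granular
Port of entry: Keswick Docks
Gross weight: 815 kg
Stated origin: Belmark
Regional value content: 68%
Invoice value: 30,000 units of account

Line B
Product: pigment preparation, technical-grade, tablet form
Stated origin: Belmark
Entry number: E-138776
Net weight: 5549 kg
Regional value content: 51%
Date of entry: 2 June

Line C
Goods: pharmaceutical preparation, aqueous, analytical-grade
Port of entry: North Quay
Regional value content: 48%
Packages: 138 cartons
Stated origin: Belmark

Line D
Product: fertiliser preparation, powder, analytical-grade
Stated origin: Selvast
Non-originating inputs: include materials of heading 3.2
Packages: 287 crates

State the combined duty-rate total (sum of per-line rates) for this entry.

Line A: pigment → 3.1; granular → 3.1.1; analytical-grade → 3.1.1.3. Scheduled 32%. Belmark agreement on 3.1: RVC ≥ 60% → 6% available; preferential 6%. → 6%.
Line B: pigment → 3.1; tablet form → 3.1.2; technical-grade → 3.1.2.2. Scheduled 13%. Belmark agreement on 3.1: RVC < 60%. → 13%.
Line C: pharmaceutical → 3.3; aqueous → 3.3.3; analytical-grade → 3.3.3.1. Scheduled 10%. Belmark agreement on 3.1: 3.3.3.1 not covered. → 10%.
Line D: fertiliser → 3.2; powder → 3.2.2; analytical-grade → 3.2.2.2. Scheduled 10%. Selvast agreement on 3.2.1.2: 3.2.2.2 not covered. → 10%.
Sum: 6% + 13% + 10% + 10% = 39%.

39%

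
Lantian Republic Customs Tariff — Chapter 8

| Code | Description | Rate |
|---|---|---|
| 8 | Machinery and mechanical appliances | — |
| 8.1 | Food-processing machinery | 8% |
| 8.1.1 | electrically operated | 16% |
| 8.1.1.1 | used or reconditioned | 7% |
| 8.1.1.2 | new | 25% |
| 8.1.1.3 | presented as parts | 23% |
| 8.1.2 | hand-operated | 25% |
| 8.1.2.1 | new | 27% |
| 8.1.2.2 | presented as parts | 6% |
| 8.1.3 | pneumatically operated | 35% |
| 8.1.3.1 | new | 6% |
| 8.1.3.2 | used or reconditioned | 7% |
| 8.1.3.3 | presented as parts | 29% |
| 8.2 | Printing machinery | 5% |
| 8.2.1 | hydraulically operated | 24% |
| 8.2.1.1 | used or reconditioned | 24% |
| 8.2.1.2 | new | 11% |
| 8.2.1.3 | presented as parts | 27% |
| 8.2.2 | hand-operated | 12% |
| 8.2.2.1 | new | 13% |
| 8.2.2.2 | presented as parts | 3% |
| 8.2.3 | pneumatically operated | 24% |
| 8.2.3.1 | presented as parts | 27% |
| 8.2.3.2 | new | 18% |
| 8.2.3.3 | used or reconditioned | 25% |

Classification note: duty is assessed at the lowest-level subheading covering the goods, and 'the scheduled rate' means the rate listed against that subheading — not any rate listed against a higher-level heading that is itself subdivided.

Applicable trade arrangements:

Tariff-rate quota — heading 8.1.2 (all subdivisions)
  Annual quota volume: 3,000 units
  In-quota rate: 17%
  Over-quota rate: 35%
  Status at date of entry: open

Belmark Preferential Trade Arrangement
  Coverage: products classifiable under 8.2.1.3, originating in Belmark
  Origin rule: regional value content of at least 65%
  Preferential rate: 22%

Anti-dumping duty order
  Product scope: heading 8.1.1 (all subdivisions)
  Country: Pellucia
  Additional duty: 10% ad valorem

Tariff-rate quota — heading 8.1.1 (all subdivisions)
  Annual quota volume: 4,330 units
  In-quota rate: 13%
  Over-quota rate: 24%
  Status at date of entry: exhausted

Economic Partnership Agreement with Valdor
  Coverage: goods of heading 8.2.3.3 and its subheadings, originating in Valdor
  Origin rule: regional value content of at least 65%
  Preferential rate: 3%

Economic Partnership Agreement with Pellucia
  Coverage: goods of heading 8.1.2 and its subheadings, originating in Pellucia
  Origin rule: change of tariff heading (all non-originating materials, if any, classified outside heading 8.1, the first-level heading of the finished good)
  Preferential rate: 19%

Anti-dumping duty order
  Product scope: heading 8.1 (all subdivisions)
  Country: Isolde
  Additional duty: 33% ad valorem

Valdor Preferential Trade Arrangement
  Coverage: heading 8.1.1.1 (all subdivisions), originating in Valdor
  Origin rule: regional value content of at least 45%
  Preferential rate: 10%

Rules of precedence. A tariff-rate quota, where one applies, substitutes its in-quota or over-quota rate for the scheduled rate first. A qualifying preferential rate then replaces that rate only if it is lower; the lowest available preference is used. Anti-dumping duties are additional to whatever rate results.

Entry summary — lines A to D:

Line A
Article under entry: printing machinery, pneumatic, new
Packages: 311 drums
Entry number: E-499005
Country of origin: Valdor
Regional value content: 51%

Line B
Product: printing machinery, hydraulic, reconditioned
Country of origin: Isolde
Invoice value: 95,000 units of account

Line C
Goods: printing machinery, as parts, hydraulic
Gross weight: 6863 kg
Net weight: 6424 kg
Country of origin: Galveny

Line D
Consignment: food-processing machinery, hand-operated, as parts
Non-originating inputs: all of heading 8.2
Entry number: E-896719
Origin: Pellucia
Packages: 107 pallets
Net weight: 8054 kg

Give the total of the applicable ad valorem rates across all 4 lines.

Line A: printing → 8.2; pneumatic → 8.2.3; new → 8.2.3.2. Scheduled 18%. Valdor agreement on 8.2.3.3: 8.2.3.2 not covered; Valdor agreement on 8.1.1.1: 8.2.3.2 not covered. → 18%.
Line B: printing → 8.2; hydraulic → 8.2.1; reconditioned → 8.2.1.1. Scheduled 24%. No special measure applies. → 24%.
Line C: printing → 8.2; hydraulic → 8.2.1; as parts → 8.2.1.3. Scheduled 27%. No special measure applies. → 27%.
Line D: food-processing → 8.1; hand-operated → 8.1.2; as parts → 8.1.2.2. Scheduled 6%. quota on 8.1.2 open → in-quota 17%; Pellucia agreement on 8.1.2: CTH met → 19% available; preference 19% not lower than 17% → no reduction. → 17%.
Sum: 18% + 24% + 27% + 17% = 86%.

86%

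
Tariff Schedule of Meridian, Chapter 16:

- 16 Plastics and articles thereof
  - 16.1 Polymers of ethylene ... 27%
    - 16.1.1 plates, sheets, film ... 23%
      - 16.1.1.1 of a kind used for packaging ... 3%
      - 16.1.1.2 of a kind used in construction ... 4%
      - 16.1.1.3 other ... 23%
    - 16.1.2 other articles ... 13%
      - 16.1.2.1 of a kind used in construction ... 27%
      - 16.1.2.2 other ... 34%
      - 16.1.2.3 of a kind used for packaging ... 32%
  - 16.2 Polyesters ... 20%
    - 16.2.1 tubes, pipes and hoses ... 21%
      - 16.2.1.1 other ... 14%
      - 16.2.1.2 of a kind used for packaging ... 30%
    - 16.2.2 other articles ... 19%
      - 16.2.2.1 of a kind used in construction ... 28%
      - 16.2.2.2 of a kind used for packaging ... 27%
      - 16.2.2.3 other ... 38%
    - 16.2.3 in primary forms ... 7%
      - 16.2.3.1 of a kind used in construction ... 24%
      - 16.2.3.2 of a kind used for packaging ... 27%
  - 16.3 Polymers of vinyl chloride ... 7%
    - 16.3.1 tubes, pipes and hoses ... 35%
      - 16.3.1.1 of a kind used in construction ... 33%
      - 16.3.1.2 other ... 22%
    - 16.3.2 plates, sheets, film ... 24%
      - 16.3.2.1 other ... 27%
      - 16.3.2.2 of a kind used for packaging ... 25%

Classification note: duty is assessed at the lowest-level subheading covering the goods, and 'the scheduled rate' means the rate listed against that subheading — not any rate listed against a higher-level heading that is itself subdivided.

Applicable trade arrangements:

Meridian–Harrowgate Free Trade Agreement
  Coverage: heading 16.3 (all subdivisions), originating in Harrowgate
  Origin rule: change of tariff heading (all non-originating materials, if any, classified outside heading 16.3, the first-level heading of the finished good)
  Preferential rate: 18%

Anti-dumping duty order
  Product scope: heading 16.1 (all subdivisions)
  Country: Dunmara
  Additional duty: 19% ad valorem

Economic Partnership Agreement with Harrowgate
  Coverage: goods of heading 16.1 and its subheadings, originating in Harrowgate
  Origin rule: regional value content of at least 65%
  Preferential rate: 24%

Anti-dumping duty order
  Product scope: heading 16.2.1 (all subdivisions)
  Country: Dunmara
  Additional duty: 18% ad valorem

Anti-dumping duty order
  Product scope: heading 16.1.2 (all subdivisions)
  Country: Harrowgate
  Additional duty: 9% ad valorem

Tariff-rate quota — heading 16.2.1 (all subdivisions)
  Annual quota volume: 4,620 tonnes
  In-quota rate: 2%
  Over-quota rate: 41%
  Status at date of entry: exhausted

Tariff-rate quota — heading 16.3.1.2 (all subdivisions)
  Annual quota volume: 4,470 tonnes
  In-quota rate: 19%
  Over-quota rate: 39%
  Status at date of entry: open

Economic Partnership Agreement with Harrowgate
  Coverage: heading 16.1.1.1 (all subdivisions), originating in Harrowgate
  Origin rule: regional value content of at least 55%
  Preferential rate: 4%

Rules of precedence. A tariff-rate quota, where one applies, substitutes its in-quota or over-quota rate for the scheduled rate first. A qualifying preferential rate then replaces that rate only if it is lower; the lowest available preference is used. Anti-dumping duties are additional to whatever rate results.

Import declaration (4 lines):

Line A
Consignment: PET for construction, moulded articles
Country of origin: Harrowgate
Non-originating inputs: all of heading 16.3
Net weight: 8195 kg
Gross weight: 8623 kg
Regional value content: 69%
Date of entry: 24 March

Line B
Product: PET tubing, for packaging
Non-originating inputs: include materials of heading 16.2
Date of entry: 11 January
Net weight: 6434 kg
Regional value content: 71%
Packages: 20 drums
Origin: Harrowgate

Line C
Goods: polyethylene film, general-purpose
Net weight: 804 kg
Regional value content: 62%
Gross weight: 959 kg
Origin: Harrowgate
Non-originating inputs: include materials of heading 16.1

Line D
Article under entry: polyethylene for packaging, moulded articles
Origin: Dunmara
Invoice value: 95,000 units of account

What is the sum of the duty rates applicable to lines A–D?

143%

Line A: PET → 16.2; moulded articles → 16.2.2; for construction → 16.2.2.1. Scheduled 28%. Harrowgate agreement on 16.3: 16.2.2.1 not covered; Harrowgate agreement on 16.1: 16.2.2.1 not covered; Harrowgate agreement on 16.1.1.1: 16.2.2.1 not covered. → 28%.
Line B: PET → 16.2; tubing → 16.2.1; for packaging → 16.2.1.2. Scheduled 30%. quota on 16.2.1 exhausted → over-quota 41%; Harrowgate agreement on 16.3: 16.2.1.2 not covered; Harrowgate agreement on 16.1: 16.2.1.2 not covered; Harrowgate agreement on 16.1.1.1: 16.2.1.2 not covered. → 41%.
Line C: polyethylene → 16.1; film → 16.1.1; general-purpose → 16.1.1.3. Scheduled 23%. Harrowgate agreement on 16.3: 16.1.1.3 not covered; Harrowgate agreement on 16.1: RVC < 65%; Harrowgate agreement on 16.1.1.1: 16.1.1.3 not covered. → 23%.
Line D: polyethylene → 16.1; moulded articles → 16.1.2; for packaging → 16.1.2.3. Scheduled 32%. anti-dumping (Dunmara, 16.1): +19%; total 32% + 19% = 51%. → 51%.
Sum: 28% + 41% + 23% + 51% = 143%.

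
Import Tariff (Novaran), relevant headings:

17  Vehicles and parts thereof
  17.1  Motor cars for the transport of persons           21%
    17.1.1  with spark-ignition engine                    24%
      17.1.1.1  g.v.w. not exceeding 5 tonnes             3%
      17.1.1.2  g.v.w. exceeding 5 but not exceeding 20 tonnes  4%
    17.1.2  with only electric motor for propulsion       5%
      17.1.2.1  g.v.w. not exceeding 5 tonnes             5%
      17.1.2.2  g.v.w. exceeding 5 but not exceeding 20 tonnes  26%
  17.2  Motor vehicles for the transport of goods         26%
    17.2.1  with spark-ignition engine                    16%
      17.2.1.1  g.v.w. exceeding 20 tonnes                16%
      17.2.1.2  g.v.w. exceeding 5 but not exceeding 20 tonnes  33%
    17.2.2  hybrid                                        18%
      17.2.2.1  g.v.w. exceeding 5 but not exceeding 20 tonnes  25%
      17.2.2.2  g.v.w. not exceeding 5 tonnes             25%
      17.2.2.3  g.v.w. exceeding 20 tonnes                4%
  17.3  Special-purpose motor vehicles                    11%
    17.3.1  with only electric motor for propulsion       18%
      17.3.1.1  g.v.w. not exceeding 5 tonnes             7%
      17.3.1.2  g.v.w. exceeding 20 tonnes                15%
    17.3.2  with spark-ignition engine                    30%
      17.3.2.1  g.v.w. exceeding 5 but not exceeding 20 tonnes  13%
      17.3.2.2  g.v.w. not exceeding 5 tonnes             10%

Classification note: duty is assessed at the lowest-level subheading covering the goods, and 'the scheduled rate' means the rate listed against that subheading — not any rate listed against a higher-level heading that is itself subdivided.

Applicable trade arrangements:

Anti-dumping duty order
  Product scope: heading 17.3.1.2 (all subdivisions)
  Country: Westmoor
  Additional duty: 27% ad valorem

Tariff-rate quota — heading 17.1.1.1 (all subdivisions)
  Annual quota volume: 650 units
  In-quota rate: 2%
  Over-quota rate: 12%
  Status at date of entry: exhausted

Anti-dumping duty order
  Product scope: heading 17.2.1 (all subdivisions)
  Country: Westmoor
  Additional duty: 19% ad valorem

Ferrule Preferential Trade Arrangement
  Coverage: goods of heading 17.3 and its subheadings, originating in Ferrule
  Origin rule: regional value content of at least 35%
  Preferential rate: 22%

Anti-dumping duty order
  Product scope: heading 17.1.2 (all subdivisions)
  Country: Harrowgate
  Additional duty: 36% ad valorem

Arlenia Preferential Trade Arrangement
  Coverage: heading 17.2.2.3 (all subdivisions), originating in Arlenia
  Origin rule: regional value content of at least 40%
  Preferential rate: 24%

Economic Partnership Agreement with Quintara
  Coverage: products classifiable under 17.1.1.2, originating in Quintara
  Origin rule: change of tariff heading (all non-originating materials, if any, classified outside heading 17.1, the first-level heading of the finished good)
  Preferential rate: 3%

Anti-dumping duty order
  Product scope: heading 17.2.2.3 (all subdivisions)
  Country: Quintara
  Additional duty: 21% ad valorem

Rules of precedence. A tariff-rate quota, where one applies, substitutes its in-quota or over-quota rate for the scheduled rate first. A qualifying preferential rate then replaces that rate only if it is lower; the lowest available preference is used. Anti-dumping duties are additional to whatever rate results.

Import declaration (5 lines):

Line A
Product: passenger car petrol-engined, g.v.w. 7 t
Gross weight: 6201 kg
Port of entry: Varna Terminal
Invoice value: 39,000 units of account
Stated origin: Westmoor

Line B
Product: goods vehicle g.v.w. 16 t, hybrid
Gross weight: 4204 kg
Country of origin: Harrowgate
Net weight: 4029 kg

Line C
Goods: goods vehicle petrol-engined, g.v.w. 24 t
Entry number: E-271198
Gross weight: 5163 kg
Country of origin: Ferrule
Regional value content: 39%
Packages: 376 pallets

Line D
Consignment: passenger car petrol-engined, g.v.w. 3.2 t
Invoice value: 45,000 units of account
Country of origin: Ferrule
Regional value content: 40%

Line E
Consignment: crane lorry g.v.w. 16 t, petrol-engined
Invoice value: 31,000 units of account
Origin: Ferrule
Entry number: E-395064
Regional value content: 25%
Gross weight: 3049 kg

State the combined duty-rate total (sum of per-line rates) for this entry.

70%

Line A: passenger car → 17.1; petrol-engined → 17.1.1; g.v.w. 7 t → 17.1.1.2. Scheduled 4%. No special measure applies. → 4%.
Line B: goods vehicle → 17.2; hybrid → 17.2.2; g.v.w. 16 t → 17.2.2.1. Scheduled 25%. No special measure applies. → 25%.
Line C: goods vehicle → 17.2; petrol-engined → 17.2.1; g.v.w. 24 t → 17.2.1.1. Scheduled 16%. Ferrule agreement on 17.3: 17.2.1.1 not covered. → 16%.
Line D: passenger car → 17.1; petrol-engined → 17.1.1; g.v.w. 3.2 t → 17.1.1.1. Scheduled 3%. quota on 17.1.1.1 exhausted → over-quota 12%; Ferrule agreement on 17.3: 17.1.1.1 not covered. → 12%.
Line E: crane lorry → 17.3; petrol-engined → 17.3.2; g.v.w. 16 t → 17.3.2.1. Scheduled 13%. Ferrule agreement on 17.3: RVC < 35%. → 13%.
Sum: 4% + 25% + 16% + 12% + 13% = 70%.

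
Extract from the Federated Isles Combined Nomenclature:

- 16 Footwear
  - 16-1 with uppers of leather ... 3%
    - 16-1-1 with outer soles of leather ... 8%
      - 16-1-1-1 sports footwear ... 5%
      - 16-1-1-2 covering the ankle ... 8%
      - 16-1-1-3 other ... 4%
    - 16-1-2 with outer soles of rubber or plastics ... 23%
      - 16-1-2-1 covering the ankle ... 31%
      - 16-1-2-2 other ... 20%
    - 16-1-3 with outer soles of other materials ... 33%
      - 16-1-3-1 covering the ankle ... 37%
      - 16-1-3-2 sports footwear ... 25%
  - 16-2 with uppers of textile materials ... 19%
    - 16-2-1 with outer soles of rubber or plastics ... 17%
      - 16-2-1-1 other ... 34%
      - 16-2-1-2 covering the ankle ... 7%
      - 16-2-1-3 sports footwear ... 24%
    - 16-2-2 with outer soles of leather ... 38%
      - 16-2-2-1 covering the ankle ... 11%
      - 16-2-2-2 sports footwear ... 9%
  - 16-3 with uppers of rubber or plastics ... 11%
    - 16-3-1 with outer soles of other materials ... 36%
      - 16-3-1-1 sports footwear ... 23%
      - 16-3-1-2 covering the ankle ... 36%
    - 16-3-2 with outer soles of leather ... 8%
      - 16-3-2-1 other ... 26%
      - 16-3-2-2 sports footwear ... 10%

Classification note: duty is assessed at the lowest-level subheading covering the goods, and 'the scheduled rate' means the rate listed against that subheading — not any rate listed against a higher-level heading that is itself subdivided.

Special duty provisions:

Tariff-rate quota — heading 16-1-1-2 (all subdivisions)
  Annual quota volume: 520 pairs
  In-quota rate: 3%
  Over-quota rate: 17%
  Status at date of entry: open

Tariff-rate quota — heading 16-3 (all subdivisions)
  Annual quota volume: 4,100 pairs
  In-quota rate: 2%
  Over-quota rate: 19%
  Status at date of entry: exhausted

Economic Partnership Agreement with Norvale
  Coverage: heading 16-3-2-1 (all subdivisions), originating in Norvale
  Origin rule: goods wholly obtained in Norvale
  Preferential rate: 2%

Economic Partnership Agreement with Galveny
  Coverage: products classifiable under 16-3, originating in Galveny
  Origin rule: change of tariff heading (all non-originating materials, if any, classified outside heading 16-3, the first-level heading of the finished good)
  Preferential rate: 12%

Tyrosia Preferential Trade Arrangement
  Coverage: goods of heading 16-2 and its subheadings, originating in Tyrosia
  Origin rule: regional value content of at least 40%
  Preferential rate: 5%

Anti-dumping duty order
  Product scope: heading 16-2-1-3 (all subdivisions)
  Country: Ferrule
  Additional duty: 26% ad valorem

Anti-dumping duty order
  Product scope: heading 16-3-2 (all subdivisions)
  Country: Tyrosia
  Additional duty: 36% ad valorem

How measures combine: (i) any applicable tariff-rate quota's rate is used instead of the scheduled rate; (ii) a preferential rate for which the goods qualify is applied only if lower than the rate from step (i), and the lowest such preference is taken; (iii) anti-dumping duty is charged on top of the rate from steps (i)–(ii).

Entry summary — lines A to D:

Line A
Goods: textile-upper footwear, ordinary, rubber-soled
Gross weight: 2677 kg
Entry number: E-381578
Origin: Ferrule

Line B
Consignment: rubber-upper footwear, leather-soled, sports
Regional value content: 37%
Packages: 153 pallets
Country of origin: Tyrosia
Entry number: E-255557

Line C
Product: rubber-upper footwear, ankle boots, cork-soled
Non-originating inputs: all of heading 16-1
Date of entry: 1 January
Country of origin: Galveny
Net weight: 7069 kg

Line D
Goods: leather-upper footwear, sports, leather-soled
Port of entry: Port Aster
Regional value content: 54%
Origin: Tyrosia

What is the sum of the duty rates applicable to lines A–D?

Line A: textile-upper → 16-2; rubber-soled → 16-2-1; ordinary → 16-2-1-1. Scheduled 34%. No special measure applies. → 34%.
Line B: rubber-upper → 16-3; leather-soled → 16-3-2; sports → 16-3-2-2. Scheduled 10%. quota on 16-3 exhausted → over-quota 19%; Tyrosia agreement on 16-2: 16-3-2-2 not covered; anti-dumping (Tyrosia, 16-3-2): +36%; total 19% + 36% = 55%. → 55%.
Line C: rubber-upper → 16-3; cork-soled → 16-3-1; ankle boots → 16-3-1-2. Scheduled 36%. quota on 16-3 exhausted → over-quota 19%; Galveny agreement on 16-3: CTH met → 12% available; preferential 12%. → 12%.
Line D: leather-upper → 16-1; leather-soled → 16-1-1; sports → 16-1-1-1. Scheduled 5%. Tyrosia agreement on 16-2: 16-1-1-1 not covered. → 5%.
Sum: 34% + 55% + 12% + 5% = 106%.

106%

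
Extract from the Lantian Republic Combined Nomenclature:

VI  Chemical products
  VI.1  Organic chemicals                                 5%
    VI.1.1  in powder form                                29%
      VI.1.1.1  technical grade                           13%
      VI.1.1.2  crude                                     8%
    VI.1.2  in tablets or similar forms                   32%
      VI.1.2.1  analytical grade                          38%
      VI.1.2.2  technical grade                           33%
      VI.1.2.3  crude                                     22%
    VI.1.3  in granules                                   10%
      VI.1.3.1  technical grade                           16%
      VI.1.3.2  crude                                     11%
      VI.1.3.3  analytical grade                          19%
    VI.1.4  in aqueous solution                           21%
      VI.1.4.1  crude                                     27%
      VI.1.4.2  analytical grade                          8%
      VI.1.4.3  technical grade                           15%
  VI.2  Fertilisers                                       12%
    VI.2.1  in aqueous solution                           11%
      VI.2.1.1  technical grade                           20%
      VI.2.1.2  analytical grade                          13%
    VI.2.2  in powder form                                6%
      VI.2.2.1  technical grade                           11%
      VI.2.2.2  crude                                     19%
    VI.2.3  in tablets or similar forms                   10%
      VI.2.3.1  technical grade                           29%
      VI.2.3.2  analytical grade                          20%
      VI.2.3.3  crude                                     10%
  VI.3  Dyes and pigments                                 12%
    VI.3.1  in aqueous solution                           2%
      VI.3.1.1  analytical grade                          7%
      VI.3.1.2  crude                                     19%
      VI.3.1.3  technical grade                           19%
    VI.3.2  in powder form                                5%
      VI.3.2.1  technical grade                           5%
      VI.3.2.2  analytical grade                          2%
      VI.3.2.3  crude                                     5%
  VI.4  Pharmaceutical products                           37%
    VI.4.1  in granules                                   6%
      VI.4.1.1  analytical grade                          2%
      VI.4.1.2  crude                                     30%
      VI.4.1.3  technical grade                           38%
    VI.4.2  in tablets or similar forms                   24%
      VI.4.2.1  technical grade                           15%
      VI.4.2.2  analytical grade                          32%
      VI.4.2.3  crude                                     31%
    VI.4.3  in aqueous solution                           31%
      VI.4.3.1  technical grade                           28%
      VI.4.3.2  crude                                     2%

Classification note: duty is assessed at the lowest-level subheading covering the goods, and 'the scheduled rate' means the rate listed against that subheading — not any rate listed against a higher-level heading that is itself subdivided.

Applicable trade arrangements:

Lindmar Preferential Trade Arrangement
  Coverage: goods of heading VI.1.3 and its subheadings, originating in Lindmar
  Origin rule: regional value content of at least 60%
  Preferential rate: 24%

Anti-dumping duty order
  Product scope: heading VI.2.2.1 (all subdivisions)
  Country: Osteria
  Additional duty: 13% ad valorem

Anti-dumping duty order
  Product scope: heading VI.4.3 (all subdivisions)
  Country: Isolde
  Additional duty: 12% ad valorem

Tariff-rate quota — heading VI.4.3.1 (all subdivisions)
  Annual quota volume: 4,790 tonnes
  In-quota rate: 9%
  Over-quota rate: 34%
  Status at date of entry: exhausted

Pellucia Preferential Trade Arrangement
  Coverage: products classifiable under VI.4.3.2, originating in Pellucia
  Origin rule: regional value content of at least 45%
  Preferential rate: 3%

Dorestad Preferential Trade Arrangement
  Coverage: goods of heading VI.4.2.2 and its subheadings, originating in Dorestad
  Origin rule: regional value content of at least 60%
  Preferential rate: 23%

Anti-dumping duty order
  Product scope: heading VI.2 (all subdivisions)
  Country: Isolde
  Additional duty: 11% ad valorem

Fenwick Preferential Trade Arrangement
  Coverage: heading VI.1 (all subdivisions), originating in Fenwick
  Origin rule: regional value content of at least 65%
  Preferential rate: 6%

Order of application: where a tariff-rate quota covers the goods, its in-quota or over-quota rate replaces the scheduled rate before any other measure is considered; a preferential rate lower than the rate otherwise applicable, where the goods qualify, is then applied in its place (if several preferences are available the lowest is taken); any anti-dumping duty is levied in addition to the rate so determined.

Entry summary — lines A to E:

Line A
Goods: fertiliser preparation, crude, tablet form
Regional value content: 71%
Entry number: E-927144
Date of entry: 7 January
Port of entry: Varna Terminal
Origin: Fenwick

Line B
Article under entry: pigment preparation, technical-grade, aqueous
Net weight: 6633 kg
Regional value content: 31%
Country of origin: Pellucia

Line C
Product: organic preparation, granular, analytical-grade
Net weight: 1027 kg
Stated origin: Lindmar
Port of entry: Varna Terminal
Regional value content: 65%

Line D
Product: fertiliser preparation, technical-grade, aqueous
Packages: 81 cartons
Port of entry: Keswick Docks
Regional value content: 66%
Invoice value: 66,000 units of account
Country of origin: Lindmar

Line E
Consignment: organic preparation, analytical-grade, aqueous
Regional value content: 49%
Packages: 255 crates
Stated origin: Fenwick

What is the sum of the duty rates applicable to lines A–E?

76%

Line A: fertiliser → VI.2; tablet form → VI.2.3; crude → VI.2.3.3. Scheduled 10%. Fenwick agreement on VI.1: VI.2.3.3 not covered. → 10%.
Line B: pigment → VI.3; aqueous → VI.3.1; technical-grade → VI.3.1.3. Scheduled 19%. Pellucia agreement on VI.4.3.2: VI.3.1.3 not covered. → 19%.
Line C: organic → VI.1; granular → VI.1.3; analytical-grade → VI.1.3.3. Scheduled 19%. Lindmar agreement on VI.1.3: RVC ≥ 60% → 24% available; preference 24% not lower than 19% → no reduction. → 19%.
Line D: fertiliser → VI.2; aqueous → VI.2.1; technical-grade → VI.2.1.1. Scheduled 20%. Lindmar agreement on VI.1.3: VI.2.1.1 not covered. → 20%.
Line E: organic → VI.1; aqueous → VI.1.4; analytical-grade → VI.1.4.2. Scheduled 8%. Fenwick agreement on VI.1: RVC < 65%. → 8%.
Sum: 10% + 19% + 19% + 20% + 8% = 76%.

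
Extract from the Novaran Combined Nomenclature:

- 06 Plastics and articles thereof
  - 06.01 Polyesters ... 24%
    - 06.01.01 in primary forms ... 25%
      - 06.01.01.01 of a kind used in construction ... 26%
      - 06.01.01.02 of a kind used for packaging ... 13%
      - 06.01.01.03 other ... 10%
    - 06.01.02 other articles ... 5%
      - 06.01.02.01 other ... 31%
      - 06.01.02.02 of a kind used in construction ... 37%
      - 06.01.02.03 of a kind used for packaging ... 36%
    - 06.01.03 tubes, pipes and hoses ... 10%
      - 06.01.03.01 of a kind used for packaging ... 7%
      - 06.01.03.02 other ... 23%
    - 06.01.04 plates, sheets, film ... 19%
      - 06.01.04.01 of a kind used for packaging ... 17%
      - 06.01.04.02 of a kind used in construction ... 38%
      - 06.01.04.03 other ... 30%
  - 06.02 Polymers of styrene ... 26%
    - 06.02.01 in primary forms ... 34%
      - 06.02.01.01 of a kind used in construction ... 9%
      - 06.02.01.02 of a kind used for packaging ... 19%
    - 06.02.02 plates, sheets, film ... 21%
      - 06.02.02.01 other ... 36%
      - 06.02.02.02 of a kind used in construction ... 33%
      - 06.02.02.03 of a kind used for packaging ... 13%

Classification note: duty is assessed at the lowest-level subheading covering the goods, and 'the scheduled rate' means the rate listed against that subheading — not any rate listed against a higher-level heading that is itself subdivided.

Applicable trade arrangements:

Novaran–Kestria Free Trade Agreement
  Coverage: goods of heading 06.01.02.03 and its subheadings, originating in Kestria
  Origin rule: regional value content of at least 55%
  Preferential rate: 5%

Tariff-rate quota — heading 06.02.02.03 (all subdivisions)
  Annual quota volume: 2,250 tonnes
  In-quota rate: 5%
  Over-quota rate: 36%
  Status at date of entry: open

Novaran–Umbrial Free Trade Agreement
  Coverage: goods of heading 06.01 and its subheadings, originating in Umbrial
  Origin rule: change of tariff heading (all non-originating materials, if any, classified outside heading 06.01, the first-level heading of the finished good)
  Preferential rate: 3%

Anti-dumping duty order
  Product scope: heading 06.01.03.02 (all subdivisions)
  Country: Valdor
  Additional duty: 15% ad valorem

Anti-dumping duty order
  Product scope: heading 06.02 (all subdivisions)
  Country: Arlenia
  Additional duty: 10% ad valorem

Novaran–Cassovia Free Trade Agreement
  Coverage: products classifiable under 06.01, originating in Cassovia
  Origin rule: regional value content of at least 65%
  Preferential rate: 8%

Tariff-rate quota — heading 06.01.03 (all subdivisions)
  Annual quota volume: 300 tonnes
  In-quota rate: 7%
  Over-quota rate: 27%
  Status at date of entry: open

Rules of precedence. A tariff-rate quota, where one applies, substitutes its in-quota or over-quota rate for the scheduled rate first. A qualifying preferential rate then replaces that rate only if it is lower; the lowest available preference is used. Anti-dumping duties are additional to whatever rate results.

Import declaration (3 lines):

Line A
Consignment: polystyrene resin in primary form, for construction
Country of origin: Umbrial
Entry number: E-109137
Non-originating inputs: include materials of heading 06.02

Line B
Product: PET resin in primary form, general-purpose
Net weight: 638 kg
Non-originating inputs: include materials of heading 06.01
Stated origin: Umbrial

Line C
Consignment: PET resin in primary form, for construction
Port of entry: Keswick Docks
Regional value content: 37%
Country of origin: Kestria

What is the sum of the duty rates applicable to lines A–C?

45%

Line A: polystyrene → 06.02; resin in primary form → 06.02.01; for construction → 06.02.01.01. Scheduled 9%. Umbrial agreement on 06.01: 06.02.01.01 not covered. → 9%.
Line B: PET → 06.01; resin in primary form → 06.01.01; general-purpose → 06.01.01.03. Scheduled 10%. Umbrial agreement on 06.01: CTH not met. → 10%.
Line C: PET → 06.01; resin in primary form → 06.01.01; for construction → 06.01.01.01. Scheduled 26%. Kestria agreement on 06.01.02.03: 06.01.01.01 not covered. → 26%.
Sum: 9% + 10% + 26% = 45%.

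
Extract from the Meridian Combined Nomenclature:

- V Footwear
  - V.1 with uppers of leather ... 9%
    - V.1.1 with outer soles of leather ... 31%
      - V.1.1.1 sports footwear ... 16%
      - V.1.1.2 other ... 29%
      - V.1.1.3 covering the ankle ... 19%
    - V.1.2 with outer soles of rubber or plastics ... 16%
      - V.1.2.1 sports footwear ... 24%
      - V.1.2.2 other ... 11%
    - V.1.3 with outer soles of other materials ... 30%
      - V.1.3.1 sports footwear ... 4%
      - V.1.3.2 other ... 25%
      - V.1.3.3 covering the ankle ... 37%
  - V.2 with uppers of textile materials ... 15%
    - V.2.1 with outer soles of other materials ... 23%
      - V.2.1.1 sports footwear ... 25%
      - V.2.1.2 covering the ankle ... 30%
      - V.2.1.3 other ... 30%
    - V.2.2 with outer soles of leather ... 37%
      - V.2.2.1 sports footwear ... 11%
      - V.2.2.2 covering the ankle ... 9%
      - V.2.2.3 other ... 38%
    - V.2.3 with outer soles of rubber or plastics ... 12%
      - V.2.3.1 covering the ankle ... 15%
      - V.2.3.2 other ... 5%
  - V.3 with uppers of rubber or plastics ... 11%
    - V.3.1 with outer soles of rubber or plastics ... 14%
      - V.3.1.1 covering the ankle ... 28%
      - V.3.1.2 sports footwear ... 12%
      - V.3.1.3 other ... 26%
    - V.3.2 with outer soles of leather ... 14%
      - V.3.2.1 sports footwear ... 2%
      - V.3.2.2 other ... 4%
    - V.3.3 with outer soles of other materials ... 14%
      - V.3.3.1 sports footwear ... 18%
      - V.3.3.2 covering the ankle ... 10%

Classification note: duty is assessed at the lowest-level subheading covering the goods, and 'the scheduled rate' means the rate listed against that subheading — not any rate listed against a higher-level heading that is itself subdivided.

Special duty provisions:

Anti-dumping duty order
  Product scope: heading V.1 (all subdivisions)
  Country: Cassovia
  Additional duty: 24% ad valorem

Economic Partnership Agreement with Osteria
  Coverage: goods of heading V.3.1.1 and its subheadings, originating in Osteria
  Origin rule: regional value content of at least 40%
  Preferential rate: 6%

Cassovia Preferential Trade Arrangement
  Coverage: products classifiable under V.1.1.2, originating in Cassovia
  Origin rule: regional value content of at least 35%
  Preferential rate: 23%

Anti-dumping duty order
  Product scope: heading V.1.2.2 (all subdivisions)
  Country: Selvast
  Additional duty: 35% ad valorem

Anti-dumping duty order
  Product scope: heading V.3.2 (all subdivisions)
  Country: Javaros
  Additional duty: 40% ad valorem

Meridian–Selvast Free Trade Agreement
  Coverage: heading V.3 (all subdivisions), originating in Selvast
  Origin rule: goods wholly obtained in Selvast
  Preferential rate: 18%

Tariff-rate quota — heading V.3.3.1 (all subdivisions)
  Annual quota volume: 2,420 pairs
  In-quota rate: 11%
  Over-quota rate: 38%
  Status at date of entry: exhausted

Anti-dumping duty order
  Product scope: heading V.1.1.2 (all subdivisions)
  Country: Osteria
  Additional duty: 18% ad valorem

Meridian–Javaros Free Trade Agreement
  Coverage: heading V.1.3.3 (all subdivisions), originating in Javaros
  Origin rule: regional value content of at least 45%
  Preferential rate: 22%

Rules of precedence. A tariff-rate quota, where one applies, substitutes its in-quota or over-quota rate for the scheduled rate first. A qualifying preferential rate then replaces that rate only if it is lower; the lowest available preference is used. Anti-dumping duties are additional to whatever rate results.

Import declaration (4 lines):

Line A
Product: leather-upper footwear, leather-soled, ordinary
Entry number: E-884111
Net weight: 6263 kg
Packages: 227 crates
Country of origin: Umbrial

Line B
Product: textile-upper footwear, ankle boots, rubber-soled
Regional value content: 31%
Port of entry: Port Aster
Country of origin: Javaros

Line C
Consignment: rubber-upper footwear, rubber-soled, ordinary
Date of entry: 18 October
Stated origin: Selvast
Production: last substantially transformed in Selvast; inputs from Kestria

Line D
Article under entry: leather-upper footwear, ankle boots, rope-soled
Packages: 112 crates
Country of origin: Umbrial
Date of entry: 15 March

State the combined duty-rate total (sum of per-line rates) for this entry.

Line A: leather-upper → V.1; leather-soled → V.1.1; ordinary → V.1.1.2. Scheduled 29%. No special measure applies. → 29%.
Line B: textile-upper → V.2; rubber-soled → V.2.3; ankle boots → V.2.3.1. Scheduled 15%. Javaros agreement on V.1.3.3: V.2.3.1 not covered. → 15%.
Line C: rubber-upper → V.3; rubber-soled → V.3.1; ordinary → V.3.1.3. Scheduled 26%. Selvast agreement on V.3: not wholly obtained. → 26%.
Line D: leather-upper → V.1; rope-soled → V.1.3; ankle boots → V.1.3.3. Scheduled 37%. No special measure applies. → 37%.
Sum: 29% + 15% + 26% + 37% = 107%.

107%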